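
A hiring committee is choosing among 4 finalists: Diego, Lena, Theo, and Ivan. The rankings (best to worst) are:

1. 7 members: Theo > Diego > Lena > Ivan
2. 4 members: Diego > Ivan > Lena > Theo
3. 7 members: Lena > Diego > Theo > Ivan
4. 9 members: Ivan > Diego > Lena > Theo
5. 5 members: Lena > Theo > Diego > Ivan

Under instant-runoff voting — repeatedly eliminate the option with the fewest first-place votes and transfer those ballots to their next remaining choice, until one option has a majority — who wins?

Round 1: Diego 4, Lena 12, Theo 7, Ivan 9. Eliminate Diego.
Round 2: Lena 12, Theo 7, Ivan 13. Eliminate Theo.
Round 3: Lena 19, Ivan 13. Lena has a majority.

Lena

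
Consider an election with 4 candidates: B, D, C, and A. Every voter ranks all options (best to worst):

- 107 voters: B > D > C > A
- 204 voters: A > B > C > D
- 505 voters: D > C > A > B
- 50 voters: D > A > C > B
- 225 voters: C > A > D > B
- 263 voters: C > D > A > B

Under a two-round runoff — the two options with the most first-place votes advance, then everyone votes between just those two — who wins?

C

Round 1 first-place votes: B 107, D 555, C 488, A 204.
D and C advance.
Runoff: D is preferred to C by 662 voters; C by 692.
C wins the runoff.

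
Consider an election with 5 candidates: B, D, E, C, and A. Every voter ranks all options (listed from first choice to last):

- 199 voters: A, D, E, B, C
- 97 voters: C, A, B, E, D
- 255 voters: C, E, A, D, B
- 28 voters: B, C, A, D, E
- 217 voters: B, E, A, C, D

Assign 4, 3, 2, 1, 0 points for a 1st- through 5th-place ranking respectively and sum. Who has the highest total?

A

B: 199·1 + 97·2 + 255·0 + 28·4 + 217·4 = 1373
D: 199·3 + 97·0 + 255·1 + 28·1 + 217·0 = 880
E: 199·2 + 97·1 + 255·3 + 28·0 + 217·3 = 1911
C: 199·0 + 97·4 + 255·4 + 28·3 + 217·1 = 1709
A: 199·4 + 97·3 + 255·2 + 28·2 + 217·2 = 2087
A has the highest Borda score (2087).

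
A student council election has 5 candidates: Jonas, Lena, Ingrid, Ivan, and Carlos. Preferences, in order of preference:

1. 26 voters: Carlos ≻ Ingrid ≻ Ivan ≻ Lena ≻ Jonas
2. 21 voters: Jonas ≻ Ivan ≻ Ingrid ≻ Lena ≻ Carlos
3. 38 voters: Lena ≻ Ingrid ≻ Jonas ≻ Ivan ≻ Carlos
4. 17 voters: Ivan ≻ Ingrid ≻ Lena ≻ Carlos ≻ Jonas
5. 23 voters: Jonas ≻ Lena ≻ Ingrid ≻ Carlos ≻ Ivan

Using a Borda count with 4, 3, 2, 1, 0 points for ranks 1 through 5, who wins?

Jonas: 26·0 + 21·4 + 38·2 + 17·0 + 23·4 = 252
Lena: 26·1 + 21·1 + 38·4 + 17·2 + 23·3 = 302
Ingrid: 26·3 + 21·2 + 38·3 + 17·3 + 23·2 = 331
Ivan: 26·2 + 21·3 + 38·1 + 17·4 + 23·0 = 221
Carlos: 26·4 + 21·0 + 38·0 + 17·1 + 23·1 = 144
Ingrid has the highest Borda score (331).

Ingrid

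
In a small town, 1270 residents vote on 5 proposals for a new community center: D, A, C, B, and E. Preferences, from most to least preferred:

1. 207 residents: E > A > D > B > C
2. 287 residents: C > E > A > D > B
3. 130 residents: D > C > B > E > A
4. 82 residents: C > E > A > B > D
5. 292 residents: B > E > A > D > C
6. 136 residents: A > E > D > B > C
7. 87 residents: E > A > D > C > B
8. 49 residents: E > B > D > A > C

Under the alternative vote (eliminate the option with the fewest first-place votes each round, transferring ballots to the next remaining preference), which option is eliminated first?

Round 1: D 130, A 136, C 369, B 292, E 343. Eliminate D.

D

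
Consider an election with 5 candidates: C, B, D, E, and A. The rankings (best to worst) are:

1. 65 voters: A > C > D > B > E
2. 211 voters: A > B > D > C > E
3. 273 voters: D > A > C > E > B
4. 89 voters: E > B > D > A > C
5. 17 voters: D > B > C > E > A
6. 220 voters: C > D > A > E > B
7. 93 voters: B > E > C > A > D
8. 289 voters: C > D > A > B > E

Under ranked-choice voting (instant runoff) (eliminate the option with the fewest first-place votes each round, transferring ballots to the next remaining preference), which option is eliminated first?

E

Round 1: C 509, B 93, D 290, E 89, A 276. Eliminate E.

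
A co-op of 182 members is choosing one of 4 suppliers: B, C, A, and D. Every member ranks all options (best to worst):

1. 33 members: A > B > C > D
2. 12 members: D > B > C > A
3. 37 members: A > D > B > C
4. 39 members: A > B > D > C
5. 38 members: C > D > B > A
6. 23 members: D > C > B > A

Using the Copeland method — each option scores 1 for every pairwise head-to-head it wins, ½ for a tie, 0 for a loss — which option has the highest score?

A

B: beats C; loses to A and D → score 1.
C: loses to B, A, and D → score 0.
A: beats B, C, and D → score 3.
D: beats B and C; loses to A → score 2.
A has the best pairwise record.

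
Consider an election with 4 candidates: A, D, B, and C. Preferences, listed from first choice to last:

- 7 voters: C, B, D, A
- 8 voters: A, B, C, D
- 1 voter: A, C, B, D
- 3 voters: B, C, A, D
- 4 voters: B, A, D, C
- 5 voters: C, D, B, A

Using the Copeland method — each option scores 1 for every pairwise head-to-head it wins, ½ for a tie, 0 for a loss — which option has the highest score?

A: beats D; loses to B and C → score 1.
D: loses to A, B, and C → score 0.
B: beats A, D, and C → score 3.
C: beats A and D; loses to B → score 2.
B has the best pairwise record.

B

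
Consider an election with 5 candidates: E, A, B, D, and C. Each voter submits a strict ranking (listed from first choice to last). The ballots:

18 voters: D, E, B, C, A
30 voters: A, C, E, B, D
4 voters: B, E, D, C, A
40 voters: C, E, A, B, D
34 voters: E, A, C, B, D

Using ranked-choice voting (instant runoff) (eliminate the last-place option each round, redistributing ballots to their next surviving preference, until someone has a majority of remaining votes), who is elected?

C

Round 1: E 34, A 30, B 4, D 18, C 40. Eliminate B.
Round 2: E 38, A 30, D 18, C 40. Eliminate D.
Round 3: E 56, A 30, C 40. Eliminate A.
Round 4: E 56, C 70. C has a majority.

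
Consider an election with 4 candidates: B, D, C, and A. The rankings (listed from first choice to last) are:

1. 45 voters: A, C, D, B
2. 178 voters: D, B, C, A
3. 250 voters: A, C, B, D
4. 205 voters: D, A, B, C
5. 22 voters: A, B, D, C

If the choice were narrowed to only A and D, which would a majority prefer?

Voters preferring A to D: 317; preferring D to A: 383.
D wins the head-to-head.

D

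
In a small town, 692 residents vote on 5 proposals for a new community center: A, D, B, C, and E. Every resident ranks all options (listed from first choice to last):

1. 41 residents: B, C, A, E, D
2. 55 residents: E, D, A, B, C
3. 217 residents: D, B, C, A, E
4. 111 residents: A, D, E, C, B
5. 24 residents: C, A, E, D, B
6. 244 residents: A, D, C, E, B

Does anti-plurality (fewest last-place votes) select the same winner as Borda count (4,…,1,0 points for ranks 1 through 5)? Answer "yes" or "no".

Anti-plurality — last-place votes: A 0, D 41, B 379, C 55, E 217. Winner: A.
Borda — scores: A 1901, D 2122, B 870, C 1252, E 775. Winner: D.
The two methods disagree.

no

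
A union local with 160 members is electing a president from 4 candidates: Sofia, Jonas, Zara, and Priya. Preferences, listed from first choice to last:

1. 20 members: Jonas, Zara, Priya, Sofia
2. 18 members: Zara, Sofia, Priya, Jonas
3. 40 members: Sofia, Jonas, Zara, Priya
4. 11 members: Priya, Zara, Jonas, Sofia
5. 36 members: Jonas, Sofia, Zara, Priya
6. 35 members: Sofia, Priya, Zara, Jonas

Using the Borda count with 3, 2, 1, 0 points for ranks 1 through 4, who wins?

Sofia: 20·0 + 18·2 + 40·3 + 11·0 + 36·2 + 35·3 = 333
Jonas: 20·3 + 18·0 + 40·2 + 11·1 + 36·3 + 35·0 = 259
Zara: 20·2 + 18·3 + 40·1 + 11·2 + 36·1 + 35·1 = 227
Priya: 20·1 + 18·1 + 40·0 + 11·3 + 36·0 + 35·2 = 141
Sofia has the highest Borda score (333).

Sofia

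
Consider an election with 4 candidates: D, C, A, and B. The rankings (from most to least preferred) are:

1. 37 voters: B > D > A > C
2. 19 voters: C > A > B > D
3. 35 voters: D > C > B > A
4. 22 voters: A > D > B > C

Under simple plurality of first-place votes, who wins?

B

First-place votes: D 35, C 19, A 22, B 37.
B has the most first-place votes.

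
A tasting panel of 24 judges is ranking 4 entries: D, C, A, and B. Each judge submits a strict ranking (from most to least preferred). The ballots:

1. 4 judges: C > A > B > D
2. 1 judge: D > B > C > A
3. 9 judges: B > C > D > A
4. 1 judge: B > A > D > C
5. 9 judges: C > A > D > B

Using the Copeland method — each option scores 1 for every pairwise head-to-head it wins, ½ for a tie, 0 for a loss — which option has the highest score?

C

D: loses to C, A, and B → score 0.
C: beats D, A, and B → score 3.
A: beats D and B; loses to C → score 2.
B: beats D; loses to C and A → score 1.
C has the best pairwise record.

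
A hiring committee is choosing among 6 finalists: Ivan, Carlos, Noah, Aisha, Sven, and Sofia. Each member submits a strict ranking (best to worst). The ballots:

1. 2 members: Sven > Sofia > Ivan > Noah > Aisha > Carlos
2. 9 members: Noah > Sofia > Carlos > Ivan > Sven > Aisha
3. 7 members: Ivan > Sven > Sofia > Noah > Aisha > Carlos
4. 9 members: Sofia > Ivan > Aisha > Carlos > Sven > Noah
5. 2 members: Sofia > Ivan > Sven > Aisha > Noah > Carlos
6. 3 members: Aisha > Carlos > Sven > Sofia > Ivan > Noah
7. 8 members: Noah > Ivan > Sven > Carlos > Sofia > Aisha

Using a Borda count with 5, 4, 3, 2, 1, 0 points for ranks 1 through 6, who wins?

Ivan: 2·3 + 9·2 + 7·5 + 9·4 + 2·4 + 3·1 + 8·4 = 138
Carlos: 2·0 + 9·3 + 7·0 + 9·2 + 2·0 + 3·4 + 8·2 = 73
Noah: 2·2 + 9·5 + 7·2 + 9·0 + 2·1 + 3·0 + 8·5 = 105
Aisha: 2·1 + 9·0 + 7·1 + 9·3 + 2·2 + 3·5 + 8·0 = 55
Sven: 2·5 + 9·1 + 7·4 + 9·1 + 2·3 + 3·3 + 8·3 = 95
Sofia: 2·4 + 9·4 + 7·3 + 9·5 + 2·5 + 3·2 + 8·1 = 134
Ivan has the highest Borda score (138).

Ivan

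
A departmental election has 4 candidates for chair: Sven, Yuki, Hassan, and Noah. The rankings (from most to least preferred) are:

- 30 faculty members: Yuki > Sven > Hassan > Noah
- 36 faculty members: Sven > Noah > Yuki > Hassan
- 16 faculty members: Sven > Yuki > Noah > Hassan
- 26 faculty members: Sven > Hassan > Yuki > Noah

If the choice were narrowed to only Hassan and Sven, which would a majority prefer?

Sven

Voters preferring Hassan to Sven: 0; preferring Sven to Hassan: 108.
Sven wins the head-to-head.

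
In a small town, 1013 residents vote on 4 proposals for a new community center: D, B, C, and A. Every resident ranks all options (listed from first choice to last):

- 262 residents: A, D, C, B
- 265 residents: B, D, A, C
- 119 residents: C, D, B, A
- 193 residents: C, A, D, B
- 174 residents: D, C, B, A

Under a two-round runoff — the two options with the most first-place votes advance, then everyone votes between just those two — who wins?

C

Round 1 first-place votes: D 174, B 265, C 312, A 262.
C and B advance.
Runoff: C is preferred to B by 748 voters; B by 265.
C wins the runoff.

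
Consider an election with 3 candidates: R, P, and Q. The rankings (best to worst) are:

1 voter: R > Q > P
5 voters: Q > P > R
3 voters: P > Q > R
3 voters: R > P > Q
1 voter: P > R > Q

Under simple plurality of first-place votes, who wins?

Q

First-place votes: R 4, P 4, Q 5.
Q has the most first-place votes.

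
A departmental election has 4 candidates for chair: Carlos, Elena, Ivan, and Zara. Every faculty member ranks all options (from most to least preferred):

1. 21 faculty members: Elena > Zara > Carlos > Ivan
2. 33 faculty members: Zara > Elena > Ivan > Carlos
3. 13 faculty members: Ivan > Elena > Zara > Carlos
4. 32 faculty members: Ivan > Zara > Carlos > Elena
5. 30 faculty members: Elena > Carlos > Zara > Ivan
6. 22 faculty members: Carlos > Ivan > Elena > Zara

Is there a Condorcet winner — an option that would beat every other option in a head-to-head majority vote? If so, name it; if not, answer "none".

Elena

Elena vs Carlos: 97–54 for Elena.
Elena vs Ivan: 84–67 for Elena.
Elena vs Zara: 86–65 for Elena.
Elena beats every other option head-to-head.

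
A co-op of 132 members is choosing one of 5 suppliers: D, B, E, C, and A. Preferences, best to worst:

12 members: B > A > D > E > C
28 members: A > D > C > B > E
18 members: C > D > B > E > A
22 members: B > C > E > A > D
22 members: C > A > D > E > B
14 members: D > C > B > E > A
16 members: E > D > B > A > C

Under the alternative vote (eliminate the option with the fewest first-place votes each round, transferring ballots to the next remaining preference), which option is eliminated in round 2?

E

Round 1: D 14, B 34, E 16, C 40, A 28. Eliminate D.
Round 2: B 34, E 16, C 54, A 28. Eliminate E.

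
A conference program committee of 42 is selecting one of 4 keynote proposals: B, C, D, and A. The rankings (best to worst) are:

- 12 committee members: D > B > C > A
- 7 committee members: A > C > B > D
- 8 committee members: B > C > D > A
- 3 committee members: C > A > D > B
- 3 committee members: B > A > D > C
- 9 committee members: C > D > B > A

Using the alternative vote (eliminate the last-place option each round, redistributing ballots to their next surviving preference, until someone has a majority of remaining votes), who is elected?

Round 1: B 11, C 12, D 12, A 7. Eliminate A.
Round 2: B 11, C 19, D 12. Eliminate B.
Round 3: C 27, D 15. C has a majority.

C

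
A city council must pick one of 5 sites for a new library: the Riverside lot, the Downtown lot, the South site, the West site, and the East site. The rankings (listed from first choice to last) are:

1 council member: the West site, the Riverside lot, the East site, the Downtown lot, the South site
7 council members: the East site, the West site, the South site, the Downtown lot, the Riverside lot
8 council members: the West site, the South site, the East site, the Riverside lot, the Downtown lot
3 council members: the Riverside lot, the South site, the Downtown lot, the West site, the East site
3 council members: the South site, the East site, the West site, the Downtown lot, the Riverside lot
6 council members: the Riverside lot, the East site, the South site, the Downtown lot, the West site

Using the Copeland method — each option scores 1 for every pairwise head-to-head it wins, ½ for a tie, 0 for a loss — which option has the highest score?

the East site

the Riverside lot: beats the Downtown lot; loses to the South site, the West site, and the East site → score 1.
the Downtown lot: loses to the Riverside lot, the South site, the West site, and the East site → score 0.
the South site: beats the Riverside lot and the Downtown lot; ties the East site; loses to the West site → score 2.5.
the West site: beats the Riverside lot, the Downtown lot, and the South site; loses to the East site → score 3.
the East site: beats the Riverside lot, the Downtown lot, and the West site; ties the South site → score 3.5.
the East site has the best pairwise record.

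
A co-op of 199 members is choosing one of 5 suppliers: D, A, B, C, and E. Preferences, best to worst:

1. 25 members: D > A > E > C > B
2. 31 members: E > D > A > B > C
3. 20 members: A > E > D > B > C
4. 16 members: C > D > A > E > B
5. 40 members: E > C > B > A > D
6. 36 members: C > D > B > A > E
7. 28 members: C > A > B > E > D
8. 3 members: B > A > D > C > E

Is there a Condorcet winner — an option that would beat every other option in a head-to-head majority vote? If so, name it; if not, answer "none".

Checking pairwise contests:
C beats D 120–79.
D beats A 108–91.
D beats B 128–71.
E beats C 116–83.
A beats E 128–71.
Every option loses at least one head-to-head, so there is no Condorcet winner.

none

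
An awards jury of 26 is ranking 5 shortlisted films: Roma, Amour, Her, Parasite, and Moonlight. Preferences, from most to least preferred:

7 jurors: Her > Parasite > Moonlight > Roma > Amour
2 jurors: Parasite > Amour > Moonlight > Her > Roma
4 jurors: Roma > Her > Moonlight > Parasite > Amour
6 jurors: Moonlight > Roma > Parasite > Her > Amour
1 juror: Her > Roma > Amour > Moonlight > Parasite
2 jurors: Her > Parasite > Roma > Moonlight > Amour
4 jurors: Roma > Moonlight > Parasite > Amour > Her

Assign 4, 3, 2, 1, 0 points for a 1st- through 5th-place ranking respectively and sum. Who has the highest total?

Roma: 7·1 + 2·0 + 4·4 + 6·3 + 1·3 + 2·2 + 4·4 = 64
Amour: 7·0 + 2·3 + 4·0 + 6·0 + 1·2 + 2·0 + 4·1 = 12
Her: 7·4 + 2·1 + 4·3 + 6·1 + 1·4 + 2·4 + 4·0 = 60
Parasite: 7·3 + 2·4 + 4·1 + 6·2 + 1·0 + 2·3 + 4·2 = 59
Moonlight: 7·2 + 2·2 + 4·2 + 6·4 + 1·1 + 2·1 + 4·3 = 65
Moonlight has the highest Borda score (65).

Moonlight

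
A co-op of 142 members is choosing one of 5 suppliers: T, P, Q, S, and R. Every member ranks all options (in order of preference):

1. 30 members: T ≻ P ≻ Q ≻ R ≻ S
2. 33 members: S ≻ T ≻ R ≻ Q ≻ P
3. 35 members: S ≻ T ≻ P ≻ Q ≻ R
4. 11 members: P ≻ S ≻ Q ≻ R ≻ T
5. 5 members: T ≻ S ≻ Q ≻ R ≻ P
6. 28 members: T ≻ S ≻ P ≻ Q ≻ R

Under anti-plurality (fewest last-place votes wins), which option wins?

Last-place votes: T 11, P 38, Q 0, S 30, R 63.
Q is ranked last by the fewest voters, so Q wins.

Q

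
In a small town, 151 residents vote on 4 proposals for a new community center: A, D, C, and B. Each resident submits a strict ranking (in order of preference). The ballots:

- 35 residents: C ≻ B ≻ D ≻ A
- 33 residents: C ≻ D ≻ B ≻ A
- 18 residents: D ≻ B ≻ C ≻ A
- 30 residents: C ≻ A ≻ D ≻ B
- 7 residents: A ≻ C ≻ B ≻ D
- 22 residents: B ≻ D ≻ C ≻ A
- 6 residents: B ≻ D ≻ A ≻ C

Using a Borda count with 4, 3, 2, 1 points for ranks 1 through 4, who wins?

C

A: 35·1 + 33·1 + 18·1 + 30·3 + 7·4 + 22·1 + 6·2 = 238
D: 35·2 + 33·3 + 18·4 + 30·2 + 7·1 + 22·3 + 6·3 = 392
C: 35·4 + 33·4 + 18·2 + 30·4 + 7·3 + 22·2 + 6·1 = 499
B: 35·3 + 33·2 + 18·3 + 30·1 + 7·2 + 22·4 + 6·4 = 381
C has the highest Borda score (499).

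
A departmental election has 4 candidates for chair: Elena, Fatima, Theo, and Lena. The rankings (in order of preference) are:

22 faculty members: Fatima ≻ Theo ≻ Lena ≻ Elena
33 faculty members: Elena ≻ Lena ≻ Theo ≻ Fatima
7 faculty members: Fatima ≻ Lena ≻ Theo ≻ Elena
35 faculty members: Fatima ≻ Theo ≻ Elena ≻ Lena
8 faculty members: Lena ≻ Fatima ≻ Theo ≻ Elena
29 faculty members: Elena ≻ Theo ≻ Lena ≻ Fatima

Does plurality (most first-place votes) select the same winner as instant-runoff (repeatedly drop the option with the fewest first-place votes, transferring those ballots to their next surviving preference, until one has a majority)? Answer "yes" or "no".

yes

Plurality — first-place votes: Elena 62, Fatima 64, Theo 0, Lena 8. Winner: Fatima.
Instant-runoff — R1 Elena 62, Fatima 64, Theo 0, Lena 8 (Theo out); R2 Elena 62, Fatima 64, Lena 8 (Lena out); R3 Elena 62, Fatima 72 (Fatima winner). Winner: Fatima.
The two methods agree.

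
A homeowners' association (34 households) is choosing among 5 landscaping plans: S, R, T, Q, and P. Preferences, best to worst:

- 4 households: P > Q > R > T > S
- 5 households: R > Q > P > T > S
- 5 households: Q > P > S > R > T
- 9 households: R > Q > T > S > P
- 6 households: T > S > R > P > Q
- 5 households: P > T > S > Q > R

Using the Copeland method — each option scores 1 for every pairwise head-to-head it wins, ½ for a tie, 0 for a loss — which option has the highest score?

R

S: loses to R, T, Q, and P → score 0.
R: beats S, T, Q, and P → score 4.
T: beats S; loses to R, Q, and P → score 1.
Q: beats S, T, and P; loses to R → score 3.
P: beats S and T; loses to R and Q → score 2.
R has the best pairwise record.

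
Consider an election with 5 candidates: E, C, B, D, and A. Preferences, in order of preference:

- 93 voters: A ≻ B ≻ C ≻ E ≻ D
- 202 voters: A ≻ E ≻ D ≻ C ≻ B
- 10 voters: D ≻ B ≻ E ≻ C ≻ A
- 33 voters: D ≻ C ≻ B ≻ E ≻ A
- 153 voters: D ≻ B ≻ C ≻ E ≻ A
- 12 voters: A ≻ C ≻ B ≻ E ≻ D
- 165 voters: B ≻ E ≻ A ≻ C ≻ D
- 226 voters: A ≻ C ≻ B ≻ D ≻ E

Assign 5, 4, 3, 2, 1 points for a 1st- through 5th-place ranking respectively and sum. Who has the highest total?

E: 93·2 + 202·4 + 10·3 + 33·2 + 153·2 + 12·2 + 165·4 + 226·1 = 2306
C: 93·3 + 202·2 + 10·2 + 33·4 + 153·3 + 12·4 + 165·2 + 226·4 = 2576
B: 93·4 + 202·1 + 10·4 + 33·3 + 153·4 + 12·3 + 165·5 + 226·3 = 2864
D: 93·1 + 202·3 + 10·5 + 33·5 + 153·5 + 12·1 + 165·1 + 226·2 = 2308
A: 93·5 + 202·5 + 10·1 + 33·1 + 153·1 + 12·5 + 165·3 + 226·5 = 3356
A has the highest Borda score (3356).

A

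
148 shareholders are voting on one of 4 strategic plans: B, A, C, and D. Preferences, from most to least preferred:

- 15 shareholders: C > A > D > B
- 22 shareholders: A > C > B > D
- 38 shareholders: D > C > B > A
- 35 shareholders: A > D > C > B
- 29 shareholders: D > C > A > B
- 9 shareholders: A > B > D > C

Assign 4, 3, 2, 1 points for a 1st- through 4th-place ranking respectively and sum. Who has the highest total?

D

B: 15·1 + 22·2 + 38·2 + 35·1 + 29·1 + 9·3 = 226
A: 15·3 + 22·4 + 38·1 + 35·4 + 29·2 + 9·4 = 405
C: 15·4 + 22·3 + 38·3 + 35·2 + 29·3 + 9·1 = 406
D: 15·2 + 22·1 + 38·4 + 35·3 + 29·4 + 9·2 = 443
D has the highest Borda score (443).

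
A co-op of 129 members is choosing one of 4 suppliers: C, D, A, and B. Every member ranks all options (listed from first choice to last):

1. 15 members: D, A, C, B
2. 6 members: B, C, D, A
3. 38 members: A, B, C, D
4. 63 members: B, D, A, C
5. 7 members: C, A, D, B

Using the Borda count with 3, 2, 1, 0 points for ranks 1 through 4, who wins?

B

C: 15·1 + 6·2 + 38·1 + 63·0 + 7·3 = 86
D: 15·3 + 6·1 + 38·0 + 63·2 + 7·1 = 184
A: 15·2 + 6·0 + 38·3 + 63·1 + 7·2 = 221
B: 15·0 + 6·3 + 38·2 + 63·3 + 7·0 = 283
B has the highest Borda score (283).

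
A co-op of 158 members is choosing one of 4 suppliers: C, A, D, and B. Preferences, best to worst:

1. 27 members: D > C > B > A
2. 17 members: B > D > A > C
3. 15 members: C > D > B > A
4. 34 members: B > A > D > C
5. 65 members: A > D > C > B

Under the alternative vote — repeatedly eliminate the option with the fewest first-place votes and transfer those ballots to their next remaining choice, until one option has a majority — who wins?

B

Round 1: C 15, A 65, D 27, B 51. Eliminate C.
Round 2: A 65, D 42, B 51. Eliminate D.
Round 3: A 65, B 93. B has a majority.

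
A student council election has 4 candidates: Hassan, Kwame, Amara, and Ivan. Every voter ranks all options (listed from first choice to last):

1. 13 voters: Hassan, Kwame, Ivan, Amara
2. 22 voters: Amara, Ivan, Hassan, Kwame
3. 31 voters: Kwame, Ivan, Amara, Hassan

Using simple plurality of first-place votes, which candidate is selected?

First-place votes: Hassan 13, Kwame 31, Amara 22, Ivan 0.
Kwame has the most first-place votes.

Kwame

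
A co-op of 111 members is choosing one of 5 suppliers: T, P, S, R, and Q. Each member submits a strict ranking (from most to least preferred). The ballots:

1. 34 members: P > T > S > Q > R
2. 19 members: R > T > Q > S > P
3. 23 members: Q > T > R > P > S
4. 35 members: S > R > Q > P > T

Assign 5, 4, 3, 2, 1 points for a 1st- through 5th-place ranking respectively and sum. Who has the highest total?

Q

T: 34·4 + 19·4 + 23·4 + 35·1 = 339
P: 34·5 + 19·1 + 23·2 + 35·2 = 305
S: 34·3 + 19·2 + 23·1 + 35·5 = 338
R: 34·1 + 19·5 + 23·3 + 35·4 = 338
Q: 34·2 + 19·3 + 23·5 + 35·3 = 345
Q has the highest Borda score (345).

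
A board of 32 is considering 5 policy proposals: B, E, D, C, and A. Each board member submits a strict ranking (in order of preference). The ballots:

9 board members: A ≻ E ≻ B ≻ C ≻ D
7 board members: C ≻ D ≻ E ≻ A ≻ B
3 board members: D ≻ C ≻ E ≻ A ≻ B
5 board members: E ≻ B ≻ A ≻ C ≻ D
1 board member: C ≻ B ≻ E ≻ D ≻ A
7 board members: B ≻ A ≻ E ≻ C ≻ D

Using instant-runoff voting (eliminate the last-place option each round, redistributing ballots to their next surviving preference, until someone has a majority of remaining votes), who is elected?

B

Round 1: B 7, E 5, D 3, C 8, A 9. Eliminate D.
Round 2: B 7, E 5, C 11, A 9. Eliminate E.
Round 3: B 12, C 11, A 9. Eliminate A.
Round 4: B 21, C 11. B has a majority.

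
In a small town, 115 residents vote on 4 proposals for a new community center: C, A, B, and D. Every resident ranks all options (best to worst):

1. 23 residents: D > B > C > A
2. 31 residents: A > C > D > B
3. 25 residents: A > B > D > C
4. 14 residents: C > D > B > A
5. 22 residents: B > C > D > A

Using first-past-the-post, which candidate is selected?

First-place votes: C 14, A 56, B 22, D 23.
A has the most first-place votes.

A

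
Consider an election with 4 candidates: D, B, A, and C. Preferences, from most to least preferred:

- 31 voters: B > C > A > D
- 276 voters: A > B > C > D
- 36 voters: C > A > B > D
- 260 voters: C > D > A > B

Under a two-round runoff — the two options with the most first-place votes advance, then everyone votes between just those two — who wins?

Round 1 first-place votes: D 0, B 31, A 276, C 296.
C and A advance.
Runoff: C is preferred to A by 327 voters; A by 276.
C wins the runoff.

C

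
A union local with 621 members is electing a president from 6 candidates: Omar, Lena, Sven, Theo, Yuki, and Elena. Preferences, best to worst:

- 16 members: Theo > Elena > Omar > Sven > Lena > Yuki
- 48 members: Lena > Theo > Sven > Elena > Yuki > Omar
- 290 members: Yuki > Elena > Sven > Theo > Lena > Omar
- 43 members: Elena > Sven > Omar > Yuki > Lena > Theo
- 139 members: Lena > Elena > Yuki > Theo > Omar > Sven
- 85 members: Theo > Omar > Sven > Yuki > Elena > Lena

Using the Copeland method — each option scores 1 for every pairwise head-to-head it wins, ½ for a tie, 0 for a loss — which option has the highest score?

Yuki

Omar: loses to Lena, Sven, Theo, Yuki, and Elena → score 0.
Lena: beats Omar; loses to Sven, Theo, Yuki, and Elena → score 1.
Sven: beats Omar, Lena, and Theo; loses to Yuki and Elena → score 3.
Theo: beats Omar and Lena; loses to Sven, Yuki, and Elena → score 2.
Yuki: beats Omar, Lena, Sven, Theo, and Elena → score 5.
Elena: beats Omar, Lena, Sven, and Theo; loses to Yuki → score 4.
Yuki has the best pairwise record.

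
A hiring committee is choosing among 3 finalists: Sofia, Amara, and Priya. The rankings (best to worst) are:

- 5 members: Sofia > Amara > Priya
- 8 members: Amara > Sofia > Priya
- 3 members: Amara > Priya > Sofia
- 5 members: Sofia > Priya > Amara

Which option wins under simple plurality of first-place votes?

First-place votes: Sofia 10, Amara 11, Priya 0.
Amara has the most first-place votes.

Amara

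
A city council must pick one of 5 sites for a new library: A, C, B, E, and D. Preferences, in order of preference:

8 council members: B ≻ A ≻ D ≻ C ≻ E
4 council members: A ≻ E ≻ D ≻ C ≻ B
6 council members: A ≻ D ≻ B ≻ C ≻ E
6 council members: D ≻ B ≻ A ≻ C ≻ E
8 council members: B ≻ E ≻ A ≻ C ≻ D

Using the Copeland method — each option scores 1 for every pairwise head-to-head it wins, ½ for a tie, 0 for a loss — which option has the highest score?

A: beats C, E, and D; loses to B → score 3.
C: beats E; loses to A, B, and D → score 1.
B: beats A, C, and E; ties D → score 3.5.
E: loses to A, C, B, and D → score 0.
D: beats C and E; ties B; loses to A → score 2.5.
B has the best pairwise record.

B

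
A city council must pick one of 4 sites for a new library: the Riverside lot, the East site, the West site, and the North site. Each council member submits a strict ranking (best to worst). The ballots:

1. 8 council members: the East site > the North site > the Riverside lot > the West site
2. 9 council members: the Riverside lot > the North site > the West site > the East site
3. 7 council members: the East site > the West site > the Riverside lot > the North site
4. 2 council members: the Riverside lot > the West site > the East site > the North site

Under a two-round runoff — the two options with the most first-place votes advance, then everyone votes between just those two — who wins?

the East site

Round 1 first-place votes: the Riverside lot 11, the East site 15, the West site 0, the North site 0.
the East site and the Riverside lot advance.
Runoff: the East site is preferred to the Riverside lot by 15 voters; the Riverside lot by 11.
the East site wins the runoff.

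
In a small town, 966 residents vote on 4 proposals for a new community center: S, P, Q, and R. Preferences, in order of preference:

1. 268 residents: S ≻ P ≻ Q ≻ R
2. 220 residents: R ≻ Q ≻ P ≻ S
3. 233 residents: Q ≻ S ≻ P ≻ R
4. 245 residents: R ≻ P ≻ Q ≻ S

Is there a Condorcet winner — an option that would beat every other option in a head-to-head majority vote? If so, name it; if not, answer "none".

none

Checking pairwise contests:
Q beats S 698–268.
S beats P 501–465.
P beats Q 513–453.
S beats R 501–465.
Every option loses at least one head-to-head, so there is no Condorcet winner.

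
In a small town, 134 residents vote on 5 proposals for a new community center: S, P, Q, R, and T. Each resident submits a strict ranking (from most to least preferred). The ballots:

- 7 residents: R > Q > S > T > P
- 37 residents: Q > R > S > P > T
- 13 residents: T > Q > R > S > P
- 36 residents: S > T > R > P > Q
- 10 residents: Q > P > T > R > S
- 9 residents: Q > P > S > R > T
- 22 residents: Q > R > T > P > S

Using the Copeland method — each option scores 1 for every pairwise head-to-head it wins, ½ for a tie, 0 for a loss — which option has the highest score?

Q

S: beats P and T; loses to Q and R → score 2.
P: loses to S, Q, R, and T → score 0.
Q: beats S, P, R, and T → score 4.
R: beats S, P, and T; loses to Q → score 3.
T: beats P; loses to S, Q, and R → score 1.
Q has the best pairwise record.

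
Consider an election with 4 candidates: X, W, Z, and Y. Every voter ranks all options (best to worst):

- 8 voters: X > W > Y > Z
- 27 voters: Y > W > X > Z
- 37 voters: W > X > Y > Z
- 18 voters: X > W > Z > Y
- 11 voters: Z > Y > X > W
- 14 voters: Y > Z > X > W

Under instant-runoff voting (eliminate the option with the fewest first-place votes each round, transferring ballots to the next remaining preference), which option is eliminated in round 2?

X

Round 1: X 26, W 37, Z 11, Y 41. Eliminate Z.
Round 2: X 26, W 37, Y 52. Eliminate X.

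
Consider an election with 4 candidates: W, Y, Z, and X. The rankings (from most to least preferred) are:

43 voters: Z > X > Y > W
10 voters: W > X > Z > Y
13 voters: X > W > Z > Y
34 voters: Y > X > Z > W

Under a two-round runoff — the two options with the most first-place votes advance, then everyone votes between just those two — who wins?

Z

Round 1 first-place votes: W 10, Y 34, Z 43, X 13.
Z and Y advance.
Runoff: Z is preferred to Y by 66 voters; Y by 34.
Z wins the runoff.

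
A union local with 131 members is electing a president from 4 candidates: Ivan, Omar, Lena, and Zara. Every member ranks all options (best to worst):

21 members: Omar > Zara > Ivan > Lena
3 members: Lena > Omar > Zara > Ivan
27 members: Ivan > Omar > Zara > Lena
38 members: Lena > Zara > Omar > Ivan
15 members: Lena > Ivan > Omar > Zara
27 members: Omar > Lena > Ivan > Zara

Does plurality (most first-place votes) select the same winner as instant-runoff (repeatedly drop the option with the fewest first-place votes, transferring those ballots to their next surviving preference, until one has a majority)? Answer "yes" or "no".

no

Plurality — first-place votes: Ivan 27, Omar 48, Lena 56, Zara 0. Winner: Lena.
Instant-runoff — R1 Ivan 27, Omar 48, Lena 56, Zara 0 (Zara out); R2 Ivan 27, Omar 48, Lena 56 (Ivan out); R3 Omar 75, Lena 56 (Omar winner). Winner: Omar.
The two methods disagree.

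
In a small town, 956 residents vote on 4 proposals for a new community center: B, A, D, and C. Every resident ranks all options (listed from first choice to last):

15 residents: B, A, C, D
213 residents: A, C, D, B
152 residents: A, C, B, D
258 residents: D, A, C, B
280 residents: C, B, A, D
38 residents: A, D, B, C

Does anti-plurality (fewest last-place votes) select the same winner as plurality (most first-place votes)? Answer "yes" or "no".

Anti-plurality — last-place votes: B 471, A 0, D 447, C 38. Winner: A.
Plurality — first-place votes: B 15, A 403, D 258, C 280. Winner: A.
The two methods agree.

yes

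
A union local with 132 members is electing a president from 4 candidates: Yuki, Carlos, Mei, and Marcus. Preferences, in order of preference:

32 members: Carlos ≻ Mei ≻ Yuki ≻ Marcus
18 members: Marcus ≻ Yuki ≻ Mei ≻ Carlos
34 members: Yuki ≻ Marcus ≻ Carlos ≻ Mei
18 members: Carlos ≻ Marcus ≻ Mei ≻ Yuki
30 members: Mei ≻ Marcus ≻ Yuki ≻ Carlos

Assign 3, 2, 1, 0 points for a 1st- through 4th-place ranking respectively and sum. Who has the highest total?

Yuki: 32·1 + 18·2 + 34·3 + 18·0 + 30·1 = 200
Carlos: 32·3 + 18·0 + 34·1 + 18·3 + 30·0 = 184
Mei: 32·2 + 18·1 + 34·0 + 18·1 + 30·3 = 190
Marcus: 32·0 + 18·3 + 34·2 + 18·2 + 30·2 = 218
Marcus has the highest Borda score (218).

Marcus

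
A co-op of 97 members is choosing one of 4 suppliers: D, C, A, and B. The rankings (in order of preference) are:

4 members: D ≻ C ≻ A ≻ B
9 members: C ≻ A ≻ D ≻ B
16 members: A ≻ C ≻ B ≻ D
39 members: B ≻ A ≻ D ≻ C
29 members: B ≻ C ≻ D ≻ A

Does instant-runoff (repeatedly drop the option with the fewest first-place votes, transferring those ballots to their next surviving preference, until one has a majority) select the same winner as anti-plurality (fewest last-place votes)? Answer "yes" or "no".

Instant-runoff — R1 D 4, C 9, A 16, B 68 (B winner). Winner: B.
Anti-plurality — last-place votes: D 16, C 39, A 29, B 13. Winner: B.
The two methods agree.

yes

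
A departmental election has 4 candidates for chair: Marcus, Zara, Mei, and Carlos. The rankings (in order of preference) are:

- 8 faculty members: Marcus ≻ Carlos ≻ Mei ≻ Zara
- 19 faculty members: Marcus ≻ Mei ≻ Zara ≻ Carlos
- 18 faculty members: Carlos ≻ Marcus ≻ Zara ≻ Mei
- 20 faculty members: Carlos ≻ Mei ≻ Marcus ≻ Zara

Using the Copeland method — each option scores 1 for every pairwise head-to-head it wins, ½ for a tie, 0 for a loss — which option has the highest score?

Carlos

Marcus: beats Zara and Mei; loses to Carlos → score 2.
Zara: loses to Marcus, Mei, and Carlos → score 0.
Mei: beats Zara; loses to Marcus and Carlos → score 1.
Carlos: beats Marcus, Zara, and Mei → score 3.
Carlos has the best pairwise record.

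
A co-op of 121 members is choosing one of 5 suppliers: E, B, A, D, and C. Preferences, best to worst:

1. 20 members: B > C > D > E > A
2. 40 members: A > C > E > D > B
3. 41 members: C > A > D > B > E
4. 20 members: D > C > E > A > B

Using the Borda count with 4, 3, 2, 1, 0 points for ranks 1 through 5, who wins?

E: 20·1 + 40·2 + 41·0 + 20·2 = 140
B: 20·4 + 40·0 + 41·1 + 20·0 = 121
A: 20·0 + 40·4 + 41·3 + 20·1 = 303
D: 20·2 + 40·1 + 41·2 + 20·4 = 242
C: 20·3 + 40·3 + 41·4 + 20·3 = 404
C has the highest Borda score (404).

C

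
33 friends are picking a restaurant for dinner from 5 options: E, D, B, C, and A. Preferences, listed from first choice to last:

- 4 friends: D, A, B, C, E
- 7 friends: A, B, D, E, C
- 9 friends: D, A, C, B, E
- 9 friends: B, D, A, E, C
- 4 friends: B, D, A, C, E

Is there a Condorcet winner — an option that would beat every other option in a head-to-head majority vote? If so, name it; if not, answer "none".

Checking pairwise contests:
D beats E 33–0.
B beats D 20–13.
A beats B 20–13.
D beats C 33–0.
D beats A 26–7.
Every option loses at least one head-to-head, so there is no Condorcet winner.

none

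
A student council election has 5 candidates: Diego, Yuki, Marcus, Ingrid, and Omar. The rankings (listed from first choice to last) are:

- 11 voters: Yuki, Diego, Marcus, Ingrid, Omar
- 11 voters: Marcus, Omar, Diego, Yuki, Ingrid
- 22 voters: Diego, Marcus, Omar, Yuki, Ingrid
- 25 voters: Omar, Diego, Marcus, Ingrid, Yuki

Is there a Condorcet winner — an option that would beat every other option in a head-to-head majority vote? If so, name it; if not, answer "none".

Checking pairwise contests:
Omar beats Diego 36–33.
Diego beats Yuki 58–11.
Diego beats Marcus 58–11.
Diego beats Ingrid 69–0.
Marcus beats Omar 44–25.
Every option loses at least one head-to-head, so there is no Condorcet winner.

none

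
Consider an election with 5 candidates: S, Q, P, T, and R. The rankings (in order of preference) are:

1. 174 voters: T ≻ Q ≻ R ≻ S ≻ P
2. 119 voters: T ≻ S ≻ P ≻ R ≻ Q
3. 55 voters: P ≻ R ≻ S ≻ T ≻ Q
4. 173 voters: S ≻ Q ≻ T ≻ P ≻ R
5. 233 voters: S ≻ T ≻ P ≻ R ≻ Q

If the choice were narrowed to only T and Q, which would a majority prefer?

T

Voters preferring T to Q: 581; preferring Q to T: 173.
T wins the head-to-head.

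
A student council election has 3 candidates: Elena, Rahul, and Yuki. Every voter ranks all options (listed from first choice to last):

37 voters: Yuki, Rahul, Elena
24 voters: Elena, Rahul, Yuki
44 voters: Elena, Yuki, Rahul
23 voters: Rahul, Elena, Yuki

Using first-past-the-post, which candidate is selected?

Elena

First-place votes: Elena 68, Rahul 23, Yuki 37.
Elena has the most first-place votes.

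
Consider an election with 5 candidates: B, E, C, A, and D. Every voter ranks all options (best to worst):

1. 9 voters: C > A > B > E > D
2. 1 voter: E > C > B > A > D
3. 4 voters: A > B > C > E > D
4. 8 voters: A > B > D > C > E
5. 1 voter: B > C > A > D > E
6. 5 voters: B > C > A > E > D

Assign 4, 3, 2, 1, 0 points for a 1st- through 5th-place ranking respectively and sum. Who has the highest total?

B: 9·2 + 1·2 + 4·3 + 8·3 + 1·4 + 5·4 = 80
E: 9·1 + 1·4 + 4·1 + 8·0 + 1·0 + 5·1 = 22
C: 9·4 + 1·3 + 4·2 + 8·1 + 1·3 + 5·3 = 73
A: 9·3 + 1·1 + 4·4 + 8·4 + 1·2 + 5·2 = 88
D: 9·0 + 1·0 + 4·0 + 8·2 + 1·1 + 5·0 = 17
A has the highest Borda score (88).

A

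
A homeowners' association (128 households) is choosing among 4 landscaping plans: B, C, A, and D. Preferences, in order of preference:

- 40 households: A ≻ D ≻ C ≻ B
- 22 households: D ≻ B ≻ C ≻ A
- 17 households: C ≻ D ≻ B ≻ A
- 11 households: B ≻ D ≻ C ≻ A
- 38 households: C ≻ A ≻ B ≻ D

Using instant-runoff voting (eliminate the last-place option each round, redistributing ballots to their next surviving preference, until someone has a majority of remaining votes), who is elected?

Round 1: B 11, C 55, A 40, D 22. Eliminate B.
Round 2: C 55, A 40, D 33. Eliminate D.
Round 3: C 88, A 40. C has a majority.

C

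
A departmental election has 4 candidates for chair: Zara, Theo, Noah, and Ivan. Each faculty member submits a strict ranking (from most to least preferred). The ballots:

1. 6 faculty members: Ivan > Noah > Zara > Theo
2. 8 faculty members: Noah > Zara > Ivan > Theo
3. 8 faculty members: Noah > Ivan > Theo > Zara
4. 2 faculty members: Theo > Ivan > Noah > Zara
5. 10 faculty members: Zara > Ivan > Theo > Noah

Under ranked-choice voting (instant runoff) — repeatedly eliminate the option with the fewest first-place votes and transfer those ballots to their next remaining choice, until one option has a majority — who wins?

Round 1: Zara 10, Theo 2, Noah 16, Ivan 6. Eliminate Theo.
Round 2: Zara 10, Noah 16, Ivan 8. Eliminate Ivan.
Round 3: Zara 10, Noah 24. Noah has a majority.

Noah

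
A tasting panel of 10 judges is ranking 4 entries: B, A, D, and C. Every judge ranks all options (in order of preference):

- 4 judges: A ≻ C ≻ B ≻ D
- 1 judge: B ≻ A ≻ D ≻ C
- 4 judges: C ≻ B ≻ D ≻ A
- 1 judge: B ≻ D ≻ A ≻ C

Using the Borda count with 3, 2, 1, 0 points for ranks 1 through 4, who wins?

B: 4·1 + 1·3 + 4·2 + 1·3 = 18
A: 4·3 + 1·2 + 4·0 + 1·1 = 15
D: 4·0 + 1·1 + 4·1 + 1·2 = 7
C: 4·2 + 1·0 + 4·3 + 1·0 = 20
C has the highest Borda score (20).

C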